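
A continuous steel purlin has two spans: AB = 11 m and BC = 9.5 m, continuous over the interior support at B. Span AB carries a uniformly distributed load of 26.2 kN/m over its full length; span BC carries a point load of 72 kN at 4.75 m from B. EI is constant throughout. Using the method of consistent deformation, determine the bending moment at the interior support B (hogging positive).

M_B = 272.1 kN·m

Insert a hinge at B; M_B is the redundant, and each span becomes simply supported.
Discontinuity in slope at B on the released structure — sum the simple-span end rotations:
  span AB: UDL 26.2: wL³/(24EI) = 1453/EI
  span BC: point load 72 at a = 4.75: Pab(L + b)/(6LEI) = 406.1/EI
  relative rotation θ_0 = (1453 + 406.1)/EI = 1859/EI
A unit hogging moment at B produces rotation L₁/(3EI) + L₂/(3EI) = 6.833/EI.
Slope continuity at B: θ_0 = M_B·6.833/EI, so M_B = 1859/6.833 = 272.1 kN·m (hogging).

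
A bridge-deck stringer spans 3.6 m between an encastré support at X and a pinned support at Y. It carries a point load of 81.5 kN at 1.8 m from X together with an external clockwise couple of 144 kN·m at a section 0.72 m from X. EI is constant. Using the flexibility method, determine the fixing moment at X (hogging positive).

Release the roller at Y. Primary structure: cantilever fixed at X.
Deflection at Y on the released cantilever, summing each load's contribution:
  point load 81.5 at a = 1.8: Pa²(3L − a)/(6EI) = 396.1/EI
  clockwise couple 144 at a = 0.72: M₀a(2L − a)/(2EI) = 335.9/EI
  δ_0 = 732/EI
Tip deflection under a unit load at Y: L³/(3EI) = 15.55/EI.
Compatibility at Y: δ_0 − R_Y·δ_{YY} = 0, so R_Y = 732/15.55 = 47.07 kN.
Moment equilibrium about X: M_X = Σ(load moments about X) − R_Y·L = 290.7 − 47.07×3.6 = 121.3 kN·m.

M_X = 121.3 kN·m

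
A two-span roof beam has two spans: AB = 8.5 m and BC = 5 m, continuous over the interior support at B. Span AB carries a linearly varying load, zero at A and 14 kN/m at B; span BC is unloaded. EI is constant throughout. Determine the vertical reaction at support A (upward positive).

R_A = 14.84 kN

Insert a hinge at B; M_B is the redundant, and each span becomes simply supported.
Rotations at B on the released spans (each span's end-slope, ×1/EI):
  span AB: triangular load, peak 14: w₀L³/(45EI) = 191.1/EI
  relative rotation θ_0 = (191.1 + 0)/EI = 191.1/EI
A unit hogging moment at B produces rotation L₁/(3EI) + L₂/(3EI) = 4.5/EI.
Compatibility: M_B·(L₁+L₂)/(3EI) = θ_0, giving M_B = 42.46 kN·m (hogging).
Span AB, ΣM about A with M_B applied at B: R_B^{AB}·8.5 = 337.2 + 42.46, so R_B^{AB} = 44.66 kN and R_A = 59.5 − 44.66 = 14.84 kN.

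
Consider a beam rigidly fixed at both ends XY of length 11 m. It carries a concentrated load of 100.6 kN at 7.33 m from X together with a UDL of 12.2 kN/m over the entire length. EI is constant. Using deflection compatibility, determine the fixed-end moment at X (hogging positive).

M_X = 205.1 kN·m

Release both end moments; the primary structure is a simply-supported span XY with redundants M_X and M_Y.
Simple-span end rotations at X and Y under the given loads:
  at X: point load 100.6 at a = 7.33: Pab(L + b)/(6LEI) = 601.5/EI
  at Y: point load 100.6 at a = 7.33: Pab(L + a)/(6LEI) = 751.6/EI
  at X: UDL 12.2: wL³/(24EI) = 676.6/EI
  at Y: UDL 12.2: wL³/(24EI) = 676.6/EI
  θ_X0 = 1278/EI,  θ_Y0 = 1428/EI
Flexibility coefficients: a unit moment at one end gives L/(3EI) there and L/(6EI) at the far end, so f₁₁ = f₂₂ = 3.667/EI and f₁₂ = f₂₁ = 1.833/EI.
Compatibility — zero rotation at each built-in end:
  3.667 M_X + 1.833 M_Y = 1278
  1.833 M_X + 3.667 M_Y = 1428
Solving the pair gives M_X = 205.1 kN·m and M_Y = 287 kN·m (hogging).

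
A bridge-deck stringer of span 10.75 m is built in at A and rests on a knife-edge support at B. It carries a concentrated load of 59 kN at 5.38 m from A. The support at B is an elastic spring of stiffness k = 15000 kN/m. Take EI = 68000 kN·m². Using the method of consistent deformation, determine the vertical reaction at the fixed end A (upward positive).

R_A = 40.73 kN

Release the roller at B. Primary structure: cantilever fixed at A.
Deflection at B on the released cantilever, summing each load's contribution:
  point load 59 at a = 5.38: Pa²(3L − a)/(6EI) = 7648/EI
Tip deflection under a unit load at B: L³/(3EI) = 414.1/EI.
With EI = 68000 kN·m²: δ_0 = 0.11247 m and δ_{BB} = 0.00609 m/kN.
Compatibility — the spring shortens by R_B/k under the reaction it provides: δ_0 − R_B·δ_{BB} = R_B/k. With 1/k = 0.000067 m/kN, R_B = δ_0 / (δ_{BB} + 1/k) = 0.11247 / (0.00609 + 0.000067) = 18.27 kN.
Vertical equilibrium: R_A = ΣP − R_B = 59 − 18.27 = 40.73 kN.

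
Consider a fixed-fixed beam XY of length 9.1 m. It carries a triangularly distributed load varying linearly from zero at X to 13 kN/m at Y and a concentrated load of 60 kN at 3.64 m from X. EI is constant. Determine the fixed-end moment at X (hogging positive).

M_X = 114.5 kN·m

Release both end moments; the primary structure is a simply-supported span XY with redundants M_X and M_Y.
Simple-span end rotations at X and Y under the given loads:
  at X: triangular load, peak 13: 7w₀L³/(360EI) = 190.5/EI
  at Y: triangular load, peak 13: w₀L³/(45EI) = 217.7/EI
  at X: point load 60 at a = 3.64: Pab(L + b)/(6LEI) = 318/EI
  at Y: point load 60 at a = 3.64: Pab(L + a)/(6LEI) = 278.2/EI
  θ_X0 = 508.5/EI,  θ_Y0 = 495.9/EI
Flexibility coefficients: a unit moment at one end gives L/(3EI) there and L/(6EI) at the far end, so f₁₁ = f₂₂ = 3.033/EI and f₁₂ = f₂₁ = 1.517/EI.
Compatibility — zero rotation at each built-in end:
  3.033 M_X + 1.517 M_Y = 508.5
  1.517 M_X + 3.033 M_Y = 495.9
Solving the pair gives M_X = 114.5 kN·m and M_Y = 106.2 kN·m (hogging).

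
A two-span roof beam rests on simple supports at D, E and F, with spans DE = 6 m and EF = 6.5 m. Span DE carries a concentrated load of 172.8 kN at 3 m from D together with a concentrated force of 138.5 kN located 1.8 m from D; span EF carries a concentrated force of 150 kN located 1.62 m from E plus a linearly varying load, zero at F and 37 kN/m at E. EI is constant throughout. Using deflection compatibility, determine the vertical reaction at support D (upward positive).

R_D = 135.9 kN

Take M_E as the redundant. Released structure: two simple spans DE and EF with a hinge at E.
Discontinuity in slope at E on the released structure — sum the simple-span end rotations:
  span DE: point load 172.8 at a = 3: Pab(L + a)/(6LEI) = 388.8/EI
  span DE: point load 138.5 at a = 1.8: Pab(L + a)/(6LEI) = 226.9/EI
  span EF: point load 150 at a = 1.62: Pab(L + b)/(6LEI) = 346/EI
  span EF: triangular load, peak 37: w₀L³/(45EI) = 225.8/EI
  relative rotation θ_0 = (615.7 + 571.8)/EI = 1187/EI
A unit hogging moment at E produces rotation L₁/(3EI) + L₂/(3EI) = 4.167/EI.
Compatibility: M_E·(L₁+L₂)/(3EI) = θ_0, giving M_E = 285 kN·m (hogging).
Span DE, ΣM about D with M_E applied at E: R_E^{DE}·6 = 767.7 + 285, so R_E^{DE} = 175.4 kN and R_D = 311.3 − 175.4 = 135.9 kN.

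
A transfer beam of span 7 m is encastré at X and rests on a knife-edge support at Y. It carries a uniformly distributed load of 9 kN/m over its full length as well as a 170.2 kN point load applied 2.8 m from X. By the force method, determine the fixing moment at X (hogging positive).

Remove the prop at Y; the released (primary) structure is a cantilever built in at X.
Downward deflection at the released point Y due to the loads:
  UDL 9: wL⁴/(8EI) = 2701/EI
  point load 170.2 at a = 2.8: Pa²(3L − a)/(6EI) = 4048/EI
  δ_0 = 6749/EI
Flexibility coefficient — unit upward force at Y: δ_{YY} = L³/(3EI) = 114.3/EI.
Compatibility at Y: δ_0 − R_Y·δ_{YY} = 0, so R_Y = 6749/114.3 = 59.03 kN.
Moment equilibrium about X: M_X = Σ(load moments about X) − R_Y·L = 697.1 − 59.03×7 = 283.9 kN·m.

M_X = 283.9 kN·m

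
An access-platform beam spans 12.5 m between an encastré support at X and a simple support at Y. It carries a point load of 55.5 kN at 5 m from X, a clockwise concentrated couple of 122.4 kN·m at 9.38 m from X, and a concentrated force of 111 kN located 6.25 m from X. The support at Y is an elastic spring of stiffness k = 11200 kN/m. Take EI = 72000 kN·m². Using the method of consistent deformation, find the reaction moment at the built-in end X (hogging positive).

M_X = 350.9 kN·m

Release the roller at Y. Primary structure: cantilever fixed at X.
Downward deflection at the released point Y due to the loads:
  point load 55.5 at a = 5: Pa²(3L − a)/(6EI) = 7516/EI
  clockwise couple 122.4 at a = 9.38: M₀a(2L − a)/(2EI) = 8967/EI
  point load 111 at a = 6.25: Pa²(3L − a)/(6EI) = 22583/EI
  δ_0 = 39065/EI
Flexibility coefficient — unit upward force at Y: δ_{YY} = L³/(3EI) = 651/EI.
With EI = 72000 kN·m²: δ_0 = 0.54257 m and δ_{YY} = 0.009042 m/kN.
Compatibility — the spring shortens by R_Y/k under the reaction it provides: δ_0 − R_Y·δ_{YY} = R_Y/k. With 1/k = 0.000089 m/kN, R_Y = δ_0 / (δ_{YY} + 1/k) = 0.54257 / (0.009042 + 0.000089) = 59.42 kN.
Moment equilibrium about X: M_X = Σ(load moments about X) − R_Y·L = 1094 − 59.42×12.5 = 350.9 kN·m.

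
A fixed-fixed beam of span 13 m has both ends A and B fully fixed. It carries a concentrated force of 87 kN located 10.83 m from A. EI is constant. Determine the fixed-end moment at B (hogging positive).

Take the two fixed-end moments M_A, M_B as redundants; the released structure is the simple span AB.
End rotations of the released simple span under the applied load (×1/EI):
  at A: point load 87 at a = 10.83: Pab(L + b)/(6LEI) = 397.6/EI
  at B: point load 87 at a = 10.83: Pab(L + a)/(6LEI) = 624.7/EI
  θ_A0 = 397.6/EI,  θ_B0 = 624.7/EI
Flexibility coefficients: a unit moment at one end gives L/(3EI) there and L/(6EI) at the far end, so f₁₁ = f₂₂ = 4.333/EI and f₁₂ = f₂₁ = 2.167/EI.
Compatibility — zero rotation at each built-in end:
  4.333 M_A + 2.167 M_B = 397.6
  2.167 M_A + 4.333 M_B = 624.7
Solving the pair gives M_A = 26.25 kN·m and M_B = 131 kN·m (hogging).

M_B = 131 kN·m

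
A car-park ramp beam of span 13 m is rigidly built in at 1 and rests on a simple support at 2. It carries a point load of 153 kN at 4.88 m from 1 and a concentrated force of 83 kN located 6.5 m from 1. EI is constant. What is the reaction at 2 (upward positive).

R_2 = 54.23 kN

Remove the prop at 2; the released (primary) structure is a cantilever built in at 1.
Free-end deflection of the primary structure under the applied loading (downward +):
  point load 153 at a = 4.88: Pa²(3L − a)/(6EI) = 20720/EI
  point load 83 at a = 6.5: Pa²(3L − a)/(6EI) = 18995/EI
  δ_0 = 39715/EI
Tip deflection under a unit load at 2: L³/(3EI) = 732.3/EI.
Compatibility at 2: δ_0 − R_2·δ_{22} = 0, so R_2 = 39715/732.3 = 54.23 kN.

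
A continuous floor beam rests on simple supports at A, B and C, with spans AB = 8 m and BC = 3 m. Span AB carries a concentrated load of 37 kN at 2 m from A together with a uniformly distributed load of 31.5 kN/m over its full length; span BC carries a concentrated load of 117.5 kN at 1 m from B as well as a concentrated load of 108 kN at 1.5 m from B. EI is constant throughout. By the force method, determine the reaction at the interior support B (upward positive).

Release continuity at B by inserting a hinge; the redundant is the internal moment M_B. The primary structure is two simply-supported spans AB and BC.
Discontinuity in slope at B on the released structure — sum the simple-span end rotations:
  span AB: point load 37 at a = 2: Pab(L + a)/(6LEI) = 92.5/EI
  span AB: UDL 31.5: wL³/(24EI) = 672/EI
  span BC: point load 117.5 at a = 1: Pab(L + b)/(6LEI) = 65.28/EI
  span BC: point load 108 at a = 1.5: Pab(L + b)/(6LEI) = 60.75/EI
  relative rotation θ_0 = (764.5 + 126)/EI = 890.5/EI
A unit hogging moment at B produces rotation L₁/(3EI) + L₂/(3EI) = 3.667/EI.
Slope continuity at B: θ_0 = M_B·3.667/EI, so M_B = 890.5/3.667 = 242.9 kN·m (hogging).
Span AB, ΣM about A with M_B applied at B: R_B^{AB}·8 = 1082 + 242.9, so R_B^{AB} = 165.6 kN and R_A = 289 − 165.6 = 123.4 kN.
Span BC, ΣM about C: R_B^{BC}·3 = 397 + 242.9, so R_B^{BC} = 213.3 kN and R_C = 225.5 − 213.3 = 12.21 kN.
R_B = 165.6 + 213.3 = 378.9 kN.

R_B = 378.9 kN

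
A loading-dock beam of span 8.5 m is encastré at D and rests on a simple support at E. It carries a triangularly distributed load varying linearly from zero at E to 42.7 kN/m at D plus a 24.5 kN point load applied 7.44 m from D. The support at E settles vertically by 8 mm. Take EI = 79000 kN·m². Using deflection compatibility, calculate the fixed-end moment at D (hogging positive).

M_D = 244.7 kN·m

Take the reaction at E as the redundant and release it; the primary structure is a cantilever fixed at D.
Free-end deflection of the primary structure under the applied loading (downward +):
  triangular load, peak 42.7 at the fixed end: w₀L⁴/(30EI) = 7430/EI
  point load 24.5 at a = 7.44: Pa²(3L − a)/(6EI) = 4082/EI
  δ_0 = 11512/EI
Flexibility coefficient — unit upward force at E: δ_{EE} = L³/(3EI) = 204.7/EI.
With EI = 79000 kN·m²: δ_0 = 0.14572 m and δ_{EE} = 0.002591 m/kN.
Compatibility — the beam at E must follow the support down by 0.008 m: δ_0 − R_E·δ_{EE} = 0.008, so R_E = (0.14572 − 0.008)/0.002591 = 53.15 kN.
Moment equilibrium about D: M_D = Σ(load moments about D) − R_E·L = 696.5 − 53.15×8.5 = 244.7 kN·m.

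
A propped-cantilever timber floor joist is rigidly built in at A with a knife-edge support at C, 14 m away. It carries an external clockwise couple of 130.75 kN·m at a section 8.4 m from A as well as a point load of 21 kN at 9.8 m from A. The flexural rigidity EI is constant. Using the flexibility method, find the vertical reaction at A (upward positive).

Release the roller at C. Primary structure: cantilever fixed at A.
Primary-structure tip deflection at C by superposition:
  clockwise couple 130.75 at a = 8.4: M₀a(2L − a)/(2EI) = 10763/EI
  point load 21 at a = 9.8: Pa²(3L − a)/(6EI) = 10824/EI
  δ_0 = 21587/EI
Flexibility coefficient — unit upward force at C: δ_{CC} = L³/(3EI) = 914.7/EI.
Compatibility at C: δ_0 − R_C·δ_{CC} = 0, so R_C = 21587/914.7 = 23.6 kN.
Vertical equilibrium: R_A = ΣP − R_C = 21 − 23.6 = -2.601 kN.

R_A = -2.601 kN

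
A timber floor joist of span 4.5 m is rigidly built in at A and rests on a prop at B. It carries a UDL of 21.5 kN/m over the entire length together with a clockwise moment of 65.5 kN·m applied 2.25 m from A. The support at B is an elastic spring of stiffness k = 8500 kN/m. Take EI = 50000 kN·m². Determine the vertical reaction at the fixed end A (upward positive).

R_A = 52.64 kN

Remove the prop at B; the released (primary) structure is a cantilever built in at A.
Deflection at B on the released cantilever, summing each load's contribution:
  UDL 21.5: wL⁴/(8EI) = 1102/EI
  clockwise couple 65.5 at a = 2.25: M₀a(2L − a)/(2EI) = 497.4/EI
  δ_0 = 1599/EI
Tip deflection under a unit load at B: L³/(3EI) = 30.38/EI.
With EI = 50000 kN·m²: δ_0 = 0.031989 m and δ_{BB} = 0.000607 m/kN.
Compatibility — the spring shortens by R_B/k under the reaction it provides: δ_0 − R_B·δ_{BB} = R_B/k. With 1/k = 0.000118 m/kN, R_B = δ_0 / (δ_{BB} + 1/k) = 0.031989 / (0.000607 + 0.000118) = 44.11 kN.
Vertical equilibrium: R_A = ΣP − R_B = 96.75 − 44.11 = 52.64 kN.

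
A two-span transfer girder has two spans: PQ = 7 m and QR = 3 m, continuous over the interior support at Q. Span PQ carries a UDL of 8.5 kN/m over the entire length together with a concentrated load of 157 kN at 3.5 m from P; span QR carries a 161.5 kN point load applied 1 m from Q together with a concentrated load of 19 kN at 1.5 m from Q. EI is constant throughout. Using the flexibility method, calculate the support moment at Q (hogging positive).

M_Q = 210.8 kN·m

Take M_Q as the redundant. Released structure: two simple spans PQ and QR with a hinge at Q.
End slopes at the hinge Q, treating each span as simply supported:
  span PQ: UDL 8.5: wL³/(24EI) = 121.5/EI
  span PQ: point load 157 at a = 3.5: Pab(L + a)/(6LEI) = 480.8/EI
  span QR: point load 161.5 at a = 1: Pab(L + b)/(6LEI) = 89.72/EI
  span QR: point load 19 at a = 1.5: Pab(L + b)/(6LEI) = 10.69/EI
  relative rotation θ_0 = (602.3 + 100.4)/EI = 702.7/EI
A unit hogging moment at Q produces rotation L₁/(3EI) + L₂/(3EI) = 3.333/EI.
Compatibility: M_Q·(L₁+L₂)/(3EI) = θ_0, giving M_Q = 210.8 kN·m (hogging).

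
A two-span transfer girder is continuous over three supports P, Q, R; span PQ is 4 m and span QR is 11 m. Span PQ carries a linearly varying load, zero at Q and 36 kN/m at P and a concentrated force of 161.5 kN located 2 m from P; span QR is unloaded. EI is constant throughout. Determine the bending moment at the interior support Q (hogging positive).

Take M_Q as the redundant. Released structure: two simple spans PQ and QR with a hinge at Q.
Rotations at Q on the released spans (each span's end-slope, ×1/EI):
  span PQ: triangular load, peak 36: 7w₀L³/(360EI) = 44.8/EI
  span PQ: point load 161.5 at a = 2: Pab(L + a)/(6LEI) = 161.5/EI
  relative rotation θ_0 = (206.3 + 0)/EI = 206.3/EI
A unit hogging moment at Q produces rotation L₁/(3EI) + L₂/(3EI) = 5/EI.
Slope continuity at Q: θ_0 = M_Q·5/EI, so M_Q = 206.3/5 = 41.26 kN·m (hogging).

M_Q = 41.26 kN·m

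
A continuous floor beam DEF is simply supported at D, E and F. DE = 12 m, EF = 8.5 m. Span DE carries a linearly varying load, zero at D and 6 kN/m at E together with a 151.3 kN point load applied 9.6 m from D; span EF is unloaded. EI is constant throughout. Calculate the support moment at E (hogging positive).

Release continuity at E by inserting a hinge; the redundant is the internal moment M_E. The primary structure is two simply-supported spans DE and EF.
Discontinuity in slope at E on the released structure — sum the simple-span end rotations:
  span DE: triangular load, peak 6: w₀L³/(45EI) = 230.4/EI
  span DE: point load 151.3 at a = 9.6: Pab(L + a)/(6LEI) = 1046/EI
  relative rotation θ_0 = (1276 + 0)/EI = 1276/EI
A unit hogging moment at E produces rotation L₁/(3EI) + L₂/(3EI) = 6.833/EI.
Compatibility: M_E·(L₁+L₂)/(3EI) = θ_0, giving M_E = 186.8 kN·m (hogging).

M_E = 186.8 kN·m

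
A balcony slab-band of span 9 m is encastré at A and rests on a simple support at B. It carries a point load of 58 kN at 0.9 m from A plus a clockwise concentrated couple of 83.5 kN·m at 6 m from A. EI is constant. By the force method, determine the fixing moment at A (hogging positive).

M_A = 16.8 kN·m

Remove the prop at B; the released (primary) structure is a cantilever built in at A.
Downward deflection at the released point B due to the loads:
  point load 58 at a = 0.9: Pa²(3L − a)/(6EI) = 204.4/EI
  clockwise couple 83.5 at a = 6: M₀a(2L − a)/(2EI) = 3006/EI
  δ_0 = 3210/EI
Flexibility coefficient — unit upward force at B: δ_{BB} = L³/(3EI) = 243/EI.
Compatibility at B: δ_0 − R_B·δ_{BB} = 0, so R_B = 3210/243 = 13.21 kN.
Moment equilibrium about A: M_A = Σ(load moments about A) − R_B·L = 135.7 − 13.21×9 = 16.8 kN·m.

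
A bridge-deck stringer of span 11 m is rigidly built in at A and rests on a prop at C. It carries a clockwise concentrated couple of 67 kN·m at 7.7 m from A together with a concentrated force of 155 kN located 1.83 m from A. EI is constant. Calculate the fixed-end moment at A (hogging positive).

M_A = 192.3 kN·m

Take the reaction at C as the redundant and release it; the primary structure is a cantilever fixed at A.
Deflection at C on the released cantilever, summing each load's contribution:
  clockwise couple 67 at a = 7.7: M₀a(2L − a)/(2EI) = 3689/EI
  point load 155 at a = 1.83: Pa²(3L − a)/(6EI) = 2697/EI
  δ_0 = 6385/EI
Flexibility coefficient — unit upward force at C: δ_{CC} = L³/(3EI) = 443.7/EI.
The prop prevents deflection at C: R_C = δ_0/δ_{CC} = 6385/443.7 = 14.39 kN.
Moment equilibrium about A: M_A = Σ(load moments about A) − R_C·L = 350.6 − 14.39×11 = 192.3 kN·m.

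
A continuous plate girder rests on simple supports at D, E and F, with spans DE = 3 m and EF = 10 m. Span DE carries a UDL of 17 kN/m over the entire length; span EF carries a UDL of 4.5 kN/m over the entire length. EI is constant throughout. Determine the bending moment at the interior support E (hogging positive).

M_E = 47.68 kN·m

Release continuity at E by inserting a hinge; the redundant is the internal moment M_E. The primary structure is two simply-supported spans DE and EF.
End slopes at the hinge E, treating each span as simply supported:
  span DE: UDL 17: wL³/(24EI) = 19.12/EI
  span EF: UDL 4.5: wL³/(24EI) = 187.5/EI
  relative rotation θ_0 = (19.12 + 187.5)/EI = 206.6/EI
A unit hogging moment at E produces rotation L₁/(3EI) + L₂/(3EI) = 4.333/EI.
Slope continuity at E: θ_0 = M_E·4.333/EI, so M_E = 206.6/4.333 = 47.68 kN·m (hogging).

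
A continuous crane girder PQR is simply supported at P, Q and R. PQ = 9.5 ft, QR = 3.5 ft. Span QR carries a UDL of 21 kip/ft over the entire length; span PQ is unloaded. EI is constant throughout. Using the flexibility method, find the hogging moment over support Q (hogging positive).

M_Q = 8.657 kip·ft

Insert a hinge at Q; M_Q is the redundant, and each span becomes simply supported.
End slopes at the hinge Q, treating each span as simply supported:
  span QR: UDL 21: wL³/(24EI) = 37.52/EI
  relative rotation θ_0 = (0 + 37.52)/EI = 37.52/EI
A unit hogging moment at Q produces rotation L₁/(3EI) + L₂/(3EI) = 4.333/EI.
Compatibility: M_Q·(L₁+L₂)/(3EI) = θ_0, giving M_Q = 8.657 kip·ft (hogging).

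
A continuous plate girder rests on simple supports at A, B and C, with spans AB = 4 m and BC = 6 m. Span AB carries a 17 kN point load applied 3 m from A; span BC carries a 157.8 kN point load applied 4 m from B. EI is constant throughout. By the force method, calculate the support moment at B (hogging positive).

M_B = 88.62 kN·m

Take M_B as the redundant. Released structure: two simple spans AB and BC with a hinge at B.
Discontinuity in slope at B on the released structure — sum the simple-span end rotations:
  span AB: point load 17 at a = 3: Pab(L + a)/(6LEI) = 14.88/EI
  span BC: point load 157.8 at a = 4: Pab(L + b)/(6LEI) = 280.5/EI
  relative rotation θ_0 = (14.88 + 280.5)/EI = 295.4/EI
A unit hogging moment at B produces rotation L₁/(3EI) + L₂/(3EI) = 3.333/EI.
Slope continuity at B: θ_0 = M_B·3.333/EI, so M_B = 295.4/3.333 = 88.62 kN·m (hogging).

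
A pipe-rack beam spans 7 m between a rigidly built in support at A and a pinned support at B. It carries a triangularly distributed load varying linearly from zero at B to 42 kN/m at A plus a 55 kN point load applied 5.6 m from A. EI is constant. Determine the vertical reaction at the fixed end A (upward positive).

R_A = 133.9 kN

Release the roller at B. Primary structure: cantilever fixed at A.
Deflection at B on the released cantilever, summing each load's contribution:
  triangular load, peak 42 at the fixed end: w₀L⁴/(30EI) = 3361/EI
  point load 55 at a = 5.6: Pa²(3L − a)/(6EI) = 4427/EI
  δ_0 = 7788/EI
Tip deflection under a unit load at B: L³/(3EI) = 114.3/EI.
Compatibility at B: δ_0 − R_B·δ_{BB} = 0, so R_B = 7788/114.3 = 68.12 kN.
Vertical equilibrium: R_A = ΣP − R_B = 202 − 68.12 = 133.9 kN.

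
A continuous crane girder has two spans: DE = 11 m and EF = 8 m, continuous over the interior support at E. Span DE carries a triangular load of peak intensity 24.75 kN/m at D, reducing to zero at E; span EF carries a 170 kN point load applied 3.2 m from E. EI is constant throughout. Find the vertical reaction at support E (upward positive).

Take M_E as the redundant. Released structure: two simple spans DE and EF with a hinge at E.
End slopes at the hinge E, treating each span as simply supported:
  span DE: triangular load, peak 24.75: 7w₀L³/(360EI) = 640.5/EI
  span EF: point load 170 at a = 3.2: Pab(L + b)/(6LEI) = 696.3/EI
  relative rotation θ_0 = (640.5 + 696.3)/EI = 1337/EI
A unit hogging moment at E produces rotation L₁/(3EI) + L₂/(3EI) = 6.333/EI.
Compatibility: M_E·(L₁+L₂)/(3EI) = θ_0, giving M_E = 211.1 kN·m (hogging).
Span DE, ΣM about D with M_E applied at E: R_E^{DE}·11 = 499.1 + 211.1, so R_E^{DE} = 64.56 kN and R_D = 136.1 − 64.56 = 71.56 kN.
Span EF, ΣM about F: R_E^{EF}·8 = 816 + 211.1, so R_E^{EF} = 128.4 kN and R_F = 170 − 128.4 = 41.61 kN.
R_E = 64.56 + 128.4 = 192.9 kN.

R_E = 192.9 kN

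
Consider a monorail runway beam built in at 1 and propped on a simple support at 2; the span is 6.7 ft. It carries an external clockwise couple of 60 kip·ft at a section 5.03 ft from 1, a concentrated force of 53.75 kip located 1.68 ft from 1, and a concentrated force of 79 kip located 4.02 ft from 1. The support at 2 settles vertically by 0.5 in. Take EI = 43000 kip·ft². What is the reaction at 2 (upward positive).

Remove the prop at 2; the released (primary) structure is a cantilever built in at 1.
Free-end deflection of the primary structure under the applied loading (downward +):
  clockwise couple 60 at a = 5.03: M₀a(2L − a)/(2EI) = 1263/EI
  point load 53.75 at a = 1.68: Pa²(3L − a)/(6EI) = 465.7/EI
  point load 79 at a = 4.02: Pa²(3L − a)/(6EI) = 3421/EI
  δ_0 = 5150/EI
Flexibility coefficient — unit upward force at 2: δ_{22} = L³/(3EI) = 100.3/EI.
With EI = 43000 kip·ft²: δ_0 = 0.11977 ft and δ_{22} = 0.002331 ft/kip.
Compatibility — the beam at 2 must follow the support down by 0.04167 ft: δ_0 − R_2·δ_{22} = 0.04167, so R_2 = (0.11977 − 0.04167)/0.002331 = 33.5 kip.

R_2 = 33.5 kip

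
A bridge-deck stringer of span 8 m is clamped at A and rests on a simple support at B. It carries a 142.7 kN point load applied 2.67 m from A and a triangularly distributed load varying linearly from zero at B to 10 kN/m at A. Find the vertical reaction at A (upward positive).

R_A = 153.5 kN

Take the reaction at B as the redundant and release it; the primary structure is a cantilever fixed at A.
Downward deflection at the released point B due to the loads:
  point load 142.7 at a = 2.67: Pa²(3L − a)/(6EI) = 3616/EI
  triangular load, peak 10 at the fixed end: w₀L⁴/(30EI) = 1365/EI
  δ_0 = 4982/EI
Flexibility coefficient — unit upward force at B: δ_{BB} = L³/(3EI) = 170.7/EI.
Compatibility at B: δ_0 − R_B·δ_{BB} = 0, so R_B = 4982/170.7 = 29.19 kN.
Vertical equilibrium: R_A = ΣP − R_B = 182.7 − 29.19 = 153.5 kN.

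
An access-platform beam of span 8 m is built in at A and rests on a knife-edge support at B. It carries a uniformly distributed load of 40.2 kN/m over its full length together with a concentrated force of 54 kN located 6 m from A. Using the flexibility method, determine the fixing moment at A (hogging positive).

Release the roller at B. Primary structure: cantilever fixed at A.
Free-end deflection of the primary structure under the applied loading (downward +):
  UDL 40.2: wL⁴/(8EI) = 20582/EI
  point load 54 at a = 6: Pa²(3L − a)/(6EI) = 5832/EI
  δ_0 = 26414/EI
Flexibility coefficient — unit upward force at B: δ_{BB} = L³/(3EI) = 170.7/EI.
The prop prevents deflection at B: R_B = δ_0/δ_{BB} = 26414/170.7 = 154.8 kN.
Moment equilibrium about A: M_A = Σ(load moments about A) − R_B·L = 1610 − 154.8×8 = 372.2 kN·m.

M_A = 372.2 kN·m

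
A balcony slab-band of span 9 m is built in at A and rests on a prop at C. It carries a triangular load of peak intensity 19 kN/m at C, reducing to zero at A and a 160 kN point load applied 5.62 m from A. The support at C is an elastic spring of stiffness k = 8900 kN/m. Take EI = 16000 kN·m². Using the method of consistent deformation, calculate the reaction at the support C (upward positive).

Release the roller at C. Primary structure: cantilever fixed at A.
Deflection at C on the released cantilever, summing each load's contribution:
  triangular load, peak 19 at the free end: 11w₀L⁴/(120EI) = 11427/EI
  point load 160 at a = 5.62: Pa²(3L − a)/(6EI) = 18007/EI
  δ_0 = 29434/EI
Tip deflection under a unit load at C: L³/(3EI) = 243/EI.
With EI = 16000 kN·m²: δ_0 = 1.8396 m and δ_{CC} = 0.015187 m/kN.
Compatibility — the spring shortens by R_C/k under the reaction it provides: δ_0 − R_C·δ_{CC} = R_C/k. With 1/k = 0.000112 m/kN, R_C = δ_0 / (δ_{CC} + 1/k) = 1.8396 / (0.015187 + 0.000112) = 120.2 kN.

R_C = 120.2 kN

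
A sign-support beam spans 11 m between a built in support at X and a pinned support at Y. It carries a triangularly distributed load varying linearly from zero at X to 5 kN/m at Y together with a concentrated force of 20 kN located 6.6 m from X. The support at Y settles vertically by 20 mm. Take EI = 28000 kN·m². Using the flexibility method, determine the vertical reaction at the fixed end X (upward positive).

R_X = 25 kN

Choose R_Y as the redundant. The primary structure is the cantilever fixed at X.
Deflection at Y on the released cantilever, summing each load's contribution:
  triangular load, peak 5 at the free end: 11w₀L⁴/(120EI) = 6710/EI
  point load 20 at a = 6.6: Pa²(3L − a)/(6EI) = 3833/EI
  δ_0 = 10544/EI
Tip deflection under a unit load at Y: L³/(3EI) = 443.7/EI.
With EI = 28000 kN·m²: δ_0 = 0.37656 m and δ_{YY} = 0.015845 m/kN.
Compatibility — the beam at Y must follow the support down by 0.02 m: δ_0 − R_Y·δ_{YY} = 0.02, so R_Y = (0.37656 − 0.02)/0.015845 = 22.5 kN.
Vertical equilibrium: R_X = ΣP − R_Y = 47.5 − 22.5 = 25 kN.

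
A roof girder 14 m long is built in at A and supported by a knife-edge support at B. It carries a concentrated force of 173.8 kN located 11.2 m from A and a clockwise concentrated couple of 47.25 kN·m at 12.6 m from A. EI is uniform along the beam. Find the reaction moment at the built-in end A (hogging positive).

Take the reaction at B as the redundant and release it; the primary structure is a cantilever fixed at A.
Downward deflection at the released point B due to the loads:
  point load 173.8 at a = 11.2: Pa²(3L − a)/(6EI) = 111914/EI
  clockwise couple 47.25 at a = 12.6: M₀a(2L − a)/(2EI) = 4584/EI
  δ_0 = 116498/EI
Flexibility coefficient — unit upward force at B: δ_{BB} = L³/(3EI) = 914.7/EI.
The prop prevents deflection at B: R_B = δ_0/δ_{BB} = 116498/914.7 = 127.4 kN.
Moment equilibrium about A: M_A = Σ(load moments about A) − R_B·L = 1994 − 127.4×14 = 210.7 kN·m.

M_A = 210.7 kN·m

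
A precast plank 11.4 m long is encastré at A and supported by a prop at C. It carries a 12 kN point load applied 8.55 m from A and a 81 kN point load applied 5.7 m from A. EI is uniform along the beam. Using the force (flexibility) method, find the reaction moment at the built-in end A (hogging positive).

Take the reaction at C as the redundant and release it; the primary structure is a cantilever fixed at A.
Downward deflection at the released point C due to the loads:
  point load 12 at a = 8.55: Pa²(3L − a)/(6EI) = 3750/EI
  point load 81 at a = 5.7: Pa²(3L − a)/(6EI) = 12501/EI
  δ_0 = 16251/EI
Tip deflection under a unit load at C: L³/(3EI) = 493.8/EI.
Compatibility at C: δ_0 − R_C·δ_{CC} = 0, so R_C = 16251/493.8 = 32.91 kN.
Moment equilibrium about A: M_A = Σ(load moments about A) − R_C·L = 564.3 − 32.91×11.4 = 189.2 kN·m.

M_A = 189.2 kN·m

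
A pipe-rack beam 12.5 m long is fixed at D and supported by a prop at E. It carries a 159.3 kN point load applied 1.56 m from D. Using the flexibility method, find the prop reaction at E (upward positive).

R_E = 3.567 kN

Choose R_E as the redundant. The primary structure is the cantilever fixed at D.
Free-end deflection of the primary structure under the applied loading (downward +):
  point load 159.3 at a = 1.56: Pa²(3L − a)/(6EI) = 2322/EI
Flexibility coefficient — unit upward force at E: δ_{EE} = L³/(3EI) = 651/EI.
Compatibility at E: δ_0 − R_E·δ_{EE} = 0, so R_E = 2322/651 = 3.567 kN.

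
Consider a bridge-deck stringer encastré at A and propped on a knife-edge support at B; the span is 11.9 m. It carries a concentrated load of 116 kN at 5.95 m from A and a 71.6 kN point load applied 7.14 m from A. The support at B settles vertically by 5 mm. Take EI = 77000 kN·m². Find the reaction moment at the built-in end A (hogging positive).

Remove the prop at B; the released (primary) structure is a cantilever built in at A.
Deflection at B on the released cantilever, summing each load's contribution:
  point load 116 at a = 5.95: Pa²(3L − a)/(6EI) = 20362/EI
  point load 71.6 at a = 7.14: Pa²(3L − a)/(6EI) = 17375/EI
  δ_0 = 37737/EI
Flexibility coefficient — unit upward force at B: δ_{BB} = L³/(3EI) = 561.7/EI.
With EI = 77000 kN·m²: δ_0 = 0.49009 m and δ_{BB} = 0.007295 m/kN.
Compatibility — the beam at B must follow the support down by 0.005 m: δ_0 − R_B·δ_{BB} = 0.005, so R_B = (0.49009 − 0.005)/0.007295 = 66.5 kN.
Moment equilibrium about A: M_A = Σ(load moments about A) − R_B·L = 1201 − 66.5×11.9 = 410.1 kN·m.

M_A = 410.1 kN·m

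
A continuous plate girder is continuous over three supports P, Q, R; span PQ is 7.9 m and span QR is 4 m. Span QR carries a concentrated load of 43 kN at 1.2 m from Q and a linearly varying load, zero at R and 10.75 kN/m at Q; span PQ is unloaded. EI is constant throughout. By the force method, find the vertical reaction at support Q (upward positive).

Take M_Q as the redundant. Released structure: two simple spans PQ and QR with a hinge at Q.
End slopes at the hinge Q, treating each span as simply supported:
  span QR: point load 43 at a = 1.2: Pab(L + b)/(6LEI) = 40.94/EI
  span QR: triangular load, peak 10.75: w₀L³/(45EI) = 15.29/EI
  relative rotation θ_0 = (0 + 56.22)/EI = 56.22/EI
A unit hogging moment at Q produces rotation L₁/(3EI) + L₂/(3EI) = 3.967/EI.
Compatibility: M_Q·(L₁+L₂)/(3EI) = θ_0, giving M_Q = 14.17 kN·m (hogging).
Span PQ, ΣM about P with M_Q applied at Q: R_Q^{PQ}·7.9 = 0 + 14.17, so R_Q^{PQ} = 1.794 kN and R_P = 0 − 1.794 = -1.794 kN.
Span QR, ΣM about R: R_Q^{QR}·4 = 177.7 + 14.17, so R_Q^{QR} = 47.98 kN and R_R = 64.5 − 47.98 = 16.52 kN.
R_Q = 1.794 + 47.98 = 49.77 kN.

R_Q = 49.77 kN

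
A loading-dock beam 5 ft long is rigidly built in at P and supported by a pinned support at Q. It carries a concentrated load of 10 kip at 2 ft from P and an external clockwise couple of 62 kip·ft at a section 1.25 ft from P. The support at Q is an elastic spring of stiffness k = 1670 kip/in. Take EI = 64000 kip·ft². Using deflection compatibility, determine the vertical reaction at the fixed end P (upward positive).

R_P = 0.5099 kip

Take the reaction at Q as the redundant and release it; the primary structure is a cantilever fixed at P.
Downward deflection at the released point Q due to the loads:
  point load 10 at a = 2: Pa²(3L − a)/(6EI) = 86.67/EI
  clockwise couple 62 at a = 1.25: M₀a(2L − a)/(2EI) = 339.1/EI
  δ_0 = 425.7/EI
Flexibility coefficient — unit upward force at Q: δ_{QQ} = L³/(3EI) = 41.67/EI.
With EI = 64000 kip·ft²: δ_0 = 0.006652 ft and δ_{QQ} = 0.000651 ft/kip.
Compatibility — the spring shortens by R_Q/k under the reaction it provides: δ_0 − R_Q·δ_{QQ} = R_Q/k. With 1/k = 1/(1670×12) ft/kip = 0.00005 ft/kip, R_Q = δ_0 / (δ_{QQ} + 1/k) = 0.006652 / (0.000651 + 0.00005) = 9.49 kip.
Vertical equilibrium: R_P = ΣP − R_Q = 10 − 9.49 = 0.5099 kip.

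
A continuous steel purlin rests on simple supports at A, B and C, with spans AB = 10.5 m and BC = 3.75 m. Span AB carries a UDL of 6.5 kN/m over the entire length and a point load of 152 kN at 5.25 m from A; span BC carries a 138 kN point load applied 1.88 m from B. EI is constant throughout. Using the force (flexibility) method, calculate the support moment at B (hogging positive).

Release continuity at B by inserting a hinge; the redundant is the internal moment M_B. The primary structure is two simply-supported spans AB and BC.
End slopes at the hinge B, treating each span as simply supported:
  span AB: UDL 6.5: wL³/(24EI) = 313.5/EI
  span AB: point load 152 at a = 5.25: Pab(L + a)/(6LEI) = 1047/EI
  span BC: point load 138 at a = 1.88: Pab(L + b)/(6LEI) = 121.2/EI
  relative rotation θ_0 = (1361 + 121.2)/EI = 1482/EI
A unit hogging moment at B produces rotation L₁/(3EI) + L₂/(3EI) = 4.75/EI.
Compatibility: M_B·(L₁+L₂)/(3EI) = θ_0, giving M_B = 312 kN·m (hogging).

M_B = 312 kN·m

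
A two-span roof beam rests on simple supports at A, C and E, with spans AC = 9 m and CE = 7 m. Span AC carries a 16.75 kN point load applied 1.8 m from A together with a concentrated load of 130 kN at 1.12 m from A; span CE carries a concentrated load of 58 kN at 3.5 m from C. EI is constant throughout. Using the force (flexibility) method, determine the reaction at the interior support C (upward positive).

Take M_C as the redundant. Released structure: two simple spans AC and CE with a hinge at C.
Discontinuity in slope at C on the released structure — sum the simple-span end rotations:
  span AC: point load 16.75 at a = 1.8: Pab(L + a)/(6LEI) = 43.42/EI
  span AC: point load 130 at a = 1.12: Pab(L + a)/(6LEI) = 215/EI
  span CE: point load 58 at a = 3.5: Pab(L + b)/(6LEI) = 177.6/EI
  relative rotation θ_0 = (258.4 + 177.6)/EI = 436.1/EI
A unit hogging moment at C produces rotation L₁/(3EI) + L₂/(3EI) = 5.333/EI.
Slope continuity at C: θ_0 = M_C·5.333/EI, so M_C = 436.1/5.333 = 81.76 kN·m (hogging).
Span AC, ΣM about A with M_C applied at C: R_C^{AC}·9 = 175.8 + 81.76, so R_C^{AC} = 28.61 kN and R_A = 146.8 − 28.61 = 118.1 kN.
Span CE, ΣM about E: R_C^{CE}·7 = 203 + 81.76, so R_C^{CE} = 40.68 kN and R_E = 58 − 40.68 = 17.32 kN.
R_C = 28.61 + 40.68 = 69.29 kN.

R_C = 69.29 kN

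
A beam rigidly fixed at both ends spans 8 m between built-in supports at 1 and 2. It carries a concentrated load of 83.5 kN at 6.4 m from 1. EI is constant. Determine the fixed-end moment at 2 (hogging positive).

Release both end moments; the primary structure is a simply-supported span 12 with redundants M_1 and M_2.
End rotations of the released simple span under the applied load (×1/EI):
  at 1: point load 83.5 at a = 6.4: Pab(L + b)/(6LEI) = 171/EI
  at 2: point load 83.5 at a = 6.4: Pab(L + a)/(6LEI) = 256.5/EI
  θ_10 = 171/EI,  θ_20 = 256.5/EI
Flexibility coefficients: a unit moment at one end gives L/(3EI) there and L/(6EI) at the far end, so f₁₁ = f₂₂ = 2.667/EI and f₁₂ = f₂₁ = 1.333/EI.
Compatibility — zero rotation at each built-in end:
  2.667 M_1 + 1.333 M_2 = 171
  1.333 M_1 + 2.667 M_2 = 256.5
Solving the pair gives M_1 = 21.38 kN·m and M_2 = 85.5 kN·m (hogging).

M_2 = 85.5 kN·m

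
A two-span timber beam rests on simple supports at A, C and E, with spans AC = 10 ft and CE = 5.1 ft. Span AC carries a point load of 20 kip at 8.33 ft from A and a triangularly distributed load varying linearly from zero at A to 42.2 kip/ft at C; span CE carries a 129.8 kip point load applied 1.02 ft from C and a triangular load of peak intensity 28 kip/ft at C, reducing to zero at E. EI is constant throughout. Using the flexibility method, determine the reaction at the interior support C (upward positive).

Take M_C as the redundant. Released structure: two simple spans AC and CE with a hinge at C.
End slopes at the hinge C, treating each span as simply supported:
  span AC: point load 20 at a = 8.33: Pab(L + a)/(6LEI) = 85/EI
  span AC: triangular load, peak 42.2: w₀L³/(45EI) = 937.8/EI
  span CE: point load 129.8 at a = 1.02: Pab(L + b)/(6LEI) = 162.1/EI
  span CE: triangular load, peak 28: w₀L³/(45EI) = 82.54/EI
  relative rotation θ_0 = (1023 + 244.6)/EI = 1267/EI
A unit hogging moment at C produces rotation L₁/(3EI) + L₂/(3EI) = 5.033/EI.
Slope continuity at C: θ_0 = M_C·5.033/EI, so M_C = 1267/5.033 = 251.8 kip·ft (hogging).
Span AC, ΣM about A with M_C applied at C: R_C^{AC}·10 = 1573 + 251.8, so R_C^{AC} = 182.5 kip and R_A = 231 − 182.5 = 48.49 kip.
Span CE, ΣM about E: R_C^{CE}·5.1 = 772.3 + 251.8, so R_C^{CE} = 200.8 kip and R_E = 201.2 − 200.8 = 0.3885 kip.
R_C = 182.5 + 200.8 = 383.3 kip.

R_C = 383.3 kip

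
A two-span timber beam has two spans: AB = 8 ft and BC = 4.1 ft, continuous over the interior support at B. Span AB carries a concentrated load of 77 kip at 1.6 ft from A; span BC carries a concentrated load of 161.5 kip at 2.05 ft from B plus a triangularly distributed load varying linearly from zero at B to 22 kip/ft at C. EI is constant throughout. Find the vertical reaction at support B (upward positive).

R_B = 143.8 kip

Release continuity at B by inserting a hinge; the redundant is the internal moment M_B. The primary structure is two simply-supported spans AB and BC.
Discontinuity in slope at B on the released structure — sum the simple-span end rotations:
  span AB: point load 77 at a = 1.6: Pab(L + a)/(6LEI) = 157.7/EI
  span BC: point load 161.5 at a = 2.05: Pab(L + b)/(6LEI) = 169.7/EI
  span BC: triangular load, peak 22: 7w₀L³/(360EI) = 29.48/EI
  relative rotation θ_0 = (157.7 + 199.2)/EI = 356.9/EI
A unit hogging moment at B produces rotation L₁/(3EI) + L₂/(3EI) = 4.033/EI.
Slope continuity at B: θ_0 = M_B·4.033/EI, so M_B = 356.9/4.033 = 88.48 kip·ft (hogging).
Span AB, ΣM about A with M_B applied at B: R_B^{AB}·8 = 123.2 + 88.48, so R_B^{AB} = 26.46 kip and R_A = 77 − 26.46 = 50.54 kip.
Span BC, ΣM about C: R_B^{BC}·4.1 = 392.7 + 88.48, so R_B^{BC} = 117.4 kip and R_C = 206.6 − 117.4 = 89.24 kip.
R_B = 26.46 + 117.4 = 143.8 kip.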